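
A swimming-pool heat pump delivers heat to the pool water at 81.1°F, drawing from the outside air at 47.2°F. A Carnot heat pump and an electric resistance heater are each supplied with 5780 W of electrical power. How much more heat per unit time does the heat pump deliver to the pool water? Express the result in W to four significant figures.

86420 W

In absolute terms T_C = 281.59 K and T_H = 300.43 K, so ΔT = 18.83 K.
COP_Carnot = T_H/ΔT = 300.43/18.83 = 15.95.
The heat pump delivers Q̇_H = COP × Ẇ = 92200 W; the resistance heater delivers Ẇ = 5780 W.
Extra = (COP − 1)·Ẇ = 86420 W.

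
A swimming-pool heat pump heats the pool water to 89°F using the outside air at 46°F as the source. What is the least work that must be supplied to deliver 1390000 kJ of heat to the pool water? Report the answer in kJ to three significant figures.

109000 kJ

In absolute terms T_C = 280.93 K and T_H = 304.82 K, so ΔT = 23.89 K.
The reversible limit is COP_HP = T_H/ΔT = 12.76, so W_min = Q_H/COP = Q_H·ΔT/T_H.
W_min = 1390000 × 23.89/304.82 = 108900 kJ.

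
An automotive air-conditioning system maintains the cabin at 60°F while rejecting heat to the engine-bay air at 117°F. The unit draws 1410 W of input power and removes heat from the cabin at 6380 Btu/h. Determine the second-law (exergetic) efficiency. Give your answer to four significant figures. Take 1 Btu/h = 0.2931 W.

0.1455

Converting, Q̇_C = 6380 Btu/h = 1870 W, so COP_actual = Q̇_C/Ẇ = 1870/1410 = 1.326.
In absolute terms T_C = 288.71 K and T_H = 320.37 K, so ΔT = 31.67 K.
COP_Carnot = T_C/ΔT = 288.71/31.67 = 9.117.
η_II = COP_actual/COP_Carnot = 1.326/9.117 = 0.1455.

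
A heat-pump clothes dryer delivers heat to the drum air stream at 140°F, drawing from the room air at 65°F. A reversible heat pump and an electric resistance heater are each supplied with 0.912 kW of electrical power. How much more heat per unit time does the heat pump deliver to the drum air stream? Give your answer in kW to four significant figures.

6.380 kW

In absolute terms T_C = 291.48 K and T_H = 333.15 K, so ΔT = 41.67 K.
COP_Carnot = T_H/ΔT = 333.15/41.67 = 7.996.
The heat pump delivers Q̇_H = COP × Ẇ = 7.292 kW; the resistance heater delivers Ẇ = 0.9120 kW.
Extra = (COP − 1)·Ẇ = 6.380 kW.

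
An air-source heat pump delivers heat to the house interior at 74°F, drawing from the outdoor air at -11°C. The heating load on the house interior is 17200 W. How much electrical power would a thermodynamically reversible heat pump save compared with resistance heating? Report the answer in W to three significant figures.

In absolute terms T_C = 262.15 K and T_H = 296.48 K, so ΔT = 34.33 K.
COP_Carnot = T_H/ΔT = 296.48/34.33 = 8.635.
Resistance heating needs Ẇ_res = Q̇_H = 17200 W; the reversible heat pump needs only Ẇ_hp = Q̇_H/COP = 1992 W.
Saving = 17200 − 1992 = 15210 W.

15200 W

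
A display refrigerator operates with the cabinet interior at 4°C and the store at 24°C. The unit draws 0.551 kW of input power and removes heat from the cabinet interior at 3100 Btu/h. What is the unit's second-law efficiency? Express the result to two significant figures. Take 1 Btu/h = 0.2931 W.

Converting, Q̇_C = 3100 Btu/h = 0.9086 kW, so COP_actual = Q̇_C/Ẇ = 0.9086/0.5510 = 1.649.
In absolute terms T_C = 277.15 K and T_H = 297.15 K, so ΔT = 20.00 K.
COP_Carnot = T_C/ΔT = 277.15/20.00 = 13.86.
η_II = COP_actual/COP_Carnot = 1.649/13.86 = 0.1190.

0.12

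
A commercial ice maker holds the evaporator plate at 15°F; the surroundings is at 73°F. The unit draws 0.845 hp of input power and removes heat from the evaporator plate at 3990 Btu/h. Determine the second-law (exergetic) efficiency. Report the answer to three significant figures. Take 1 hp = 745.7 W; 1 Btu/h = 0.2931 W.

Converting, Q̇_C = 3990 Btu/h = 1.568 hp, so COP_actual = Q̇_C/Ẇ = 1.568/0.8450 = 1.856.
In absolute terms T_C = 263.71 K and T_H = 295.93 K, so ΔT = 32.22 K.
COP_Carnot = T_C/ΔT = 263.71/32.22 = 8.184.
η_II = COP_actual/COP_Carnot = 1.856/8.184 = 0.2268.

0.227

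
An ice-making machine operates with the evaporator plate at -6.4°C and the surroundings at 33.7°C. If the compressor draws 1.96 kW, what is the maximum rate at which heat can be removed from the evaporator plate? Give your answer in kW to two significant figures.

13 kW

In absolute terms T_C = 266.75 K and T_H = 306.85 K, so ΔT = 40.10 K.
COP_Carnot = T_C/ΔT = 266.75/40.10 = 6.652.
Q̇_max = COP_Carnot × Ẇ = 6.652 × 1.960 kW = 13.04 kW.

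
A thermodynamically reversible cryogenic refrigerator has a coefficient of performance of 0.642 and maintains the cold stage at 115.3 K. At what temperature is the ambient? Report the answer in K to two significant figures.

COP_R = T_C/(T_H − T_C) gives T_H − T_C = T_C/COP.
With T_C = 115.30 K, T_H = 115.30 × (1 + 1/0.642) = 294.90 K.

290 K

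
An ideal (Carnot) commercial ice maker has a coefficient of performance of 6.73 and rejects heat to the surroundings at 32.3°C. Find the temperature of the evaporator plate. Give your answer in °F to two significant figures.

19 °F

For a Carnot refrigerator COP_R = T_C/(T_H − T_C), so T_C = COP·T_H/(1 + COP).
With T_H = 305.45 K, T_C = 6.73 × 305.45/7.730 = 265.94 K.
Converting, 265.94 K = 19.01°F.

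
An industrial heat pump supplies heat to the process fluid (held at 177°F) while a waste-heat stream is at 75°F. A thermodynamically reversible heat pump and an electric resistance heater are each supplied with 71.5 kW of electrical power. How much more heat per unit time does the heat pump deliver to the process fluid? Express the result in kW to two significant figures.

In absolute terms T_C = 297.04 K and T_H = 353.71 K, so ΔT = 56.67 K.
COP_Carnot = T_H/ΔT = 353.71/56.67 = 6.242.
The heat pump delivers Q̇_H = COP × Ẇ = 446.3 kW; the resistance heater delivers Ẇ = 71.50 kW.
Extra = (COP − 1)·Ẇ = 374.8 kW.

370 kW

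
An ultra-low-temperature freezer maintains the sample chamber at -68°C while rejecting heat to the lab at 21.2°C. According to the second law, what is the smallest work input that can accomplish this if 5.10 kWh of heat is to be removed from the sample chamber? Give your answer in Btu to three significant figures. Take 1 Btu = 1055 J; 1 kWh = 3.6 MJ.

In absolute terms T_C = 205.15 K and T_H = 294.35 K, so ΔT = 89.20 K.
The reversible limit is COP_R = T_C/ΔT = 2.300, so W_min = Q_C/COP = Q_C·ΔT/T_C.
W_min = 5.100 × 89.20/205.15 = 2.217 kWh = 7567 Btu.

7570 Btu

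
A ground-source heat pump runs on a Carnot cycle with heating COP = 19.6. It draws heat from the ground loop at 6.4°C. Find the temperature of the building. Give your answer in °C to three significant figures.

COP_HP = T_H/(T_H − T_C) rearranges to T_H = COP·T_C/(COP − 1).
With T_C = 279.55 K, T_H = 19.6 × 279.55/18.60 = 294.58 K.
Converting, 294.58 K = 21.43°C.

21.4 °C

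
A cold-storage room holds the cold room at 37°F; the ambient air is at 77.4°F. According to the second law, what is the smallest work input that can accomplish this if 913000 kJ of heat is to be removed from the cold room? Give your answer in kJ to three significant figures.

In absolute terms T_C = 275.93 K and T_H = 298.37 K, so ΔT = 22.44 K.
The reversible limit is COP_R = T_C/ΔT = 12.29, so W_min = Q_C/COP = Q_C·ΔT/T_C.
W_min = 913000 × 22.44/275.93 = 74270 kJ.

74300 kJ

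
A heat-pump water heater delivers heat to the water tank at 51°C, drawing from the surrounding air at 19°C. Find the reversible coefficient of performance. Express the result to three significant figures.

In absolute terms T_C = 292.15 K and T_H = 324.15 K, so ΔT = 32.00 K.
For a reversible cycle, COP_Carnot = T_H/ΔT = 324.15/32.00 = 10.13.

10.1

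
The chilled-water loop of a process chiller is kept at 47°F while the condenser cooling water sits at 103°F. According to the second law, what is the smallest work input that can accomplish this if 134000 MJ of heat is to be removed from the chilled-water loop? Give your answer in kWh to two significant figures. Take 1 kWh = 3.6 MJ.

4100 kWh

In absolute terms T_C = 281.48 K and T_H = 312.59 K, so ΔT = 31.11 K.
The reversible limit is COP_R = T_C/ΔT = 9.048, so W_min = Q_C/COP = Q_C·ΔT/T_C.
W_min = 134000 × 31.11/281.48 = 14810 MJ = 4114 kWh.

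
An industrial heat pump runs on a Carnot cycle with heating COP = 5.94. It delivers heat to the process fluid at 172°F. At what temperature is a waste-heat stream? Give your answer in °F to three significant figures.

COP_HP = T_H/(T_H − T_C) gives T_H − T_C = T_H/COP.
With T_H = 350.93 K, T_C = 350.93 × (1 − 1/5.94) = 291.85 K.
Converting, 291.85 K = 65.66°F.

65.7 °F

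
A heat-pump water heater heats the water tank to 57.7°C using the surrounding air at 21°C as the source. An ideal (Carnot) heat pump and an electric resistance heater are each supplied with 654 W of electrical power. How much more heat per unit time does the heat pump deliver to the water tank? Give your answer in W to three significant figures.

5240 W

In absolute terms T_C = 294.15 K and T_H = 330.85 K, so ΔT = 36.70 K.
COP_Carnot = T_H/ΔT = 330.85/36.70 = 9.015.
The heat pump delivers Q̇_H = COP × Ẇ = 5896 W; the resistance heater delivers Ẇ = 654.0 W.
Extra = (COP − 1)·Ẇ = 5242 W.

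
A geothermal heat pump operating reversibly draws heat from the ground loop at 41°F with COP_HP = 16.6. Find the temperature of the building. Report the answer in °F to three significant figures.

COP_HP = T_H/(T_H − T_C) rearranges to T_H = COP·T_C/(COP − 1).
With T_C = 278.15 K, T_H = 16.6 × 278.15/15.60 = 295.98 K.
Converting, 295.98 K = 73.09°F.

73.1 °F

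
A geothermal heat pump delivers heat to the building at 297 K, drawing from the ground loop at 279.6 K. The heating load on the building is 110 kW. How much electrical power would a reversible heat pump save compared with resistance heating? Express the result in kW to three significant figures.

The reservoir spacing is ΔT = 297 − 279.6 = 17.40 K.
COP_Carnot = T_H/ΔT = 297.00/17.40 = 17.07.
Resistance heating needs Ẇ_res = Q̇_H = 110.0 kW; the reversible heat pump needs only Ẇ_hp = Q̇_H/COP = 6.444 kW.
Saving = 110.0 − 6.444 = 103.6 kW.

104 kW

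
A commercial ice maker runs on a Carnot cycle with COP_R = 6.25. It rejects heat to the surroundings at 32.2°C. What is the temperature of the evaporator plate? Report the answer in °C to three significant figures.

For a Carnot refrigerator COP_R = T_C/(T_H − T_C), so T_C = COP·T_H/(1 + COP).
With T_H = 305.35 K, T_C = 6.25 × 305.35/7.250 = 263.23 K.
Converting, 263.23 K = -9.92°C.

-9.92 °C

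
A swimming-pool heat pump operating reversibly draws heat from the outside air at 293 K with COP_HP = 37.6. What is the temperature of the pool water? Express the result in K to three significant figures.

COP_HP = T_H/(T_H − T_C) rearranges to T_H = COP·T_C/(COP − 1).
With T_C = 293.00 K, T_H = 37.6 × 293.00/36.60 = 301.01 K.

301 K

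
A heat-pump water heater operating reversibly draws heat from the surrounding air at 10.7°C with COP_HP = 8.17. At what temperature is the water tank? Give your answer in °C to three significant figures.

50.3 °C

COP_HP = T_H/(T_H − T_C) rearranges to T_H = COP·T_C/(COP − 1).
With T_C = 283.85 K, T_H = 8.17 × 283.85/7.170 = 323.44 K.
Converting, 323.44 K = 50.29°C.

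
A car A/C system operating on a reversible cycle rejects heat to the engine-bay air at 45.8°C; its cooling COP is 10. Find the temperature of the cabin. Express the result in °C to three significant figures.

For a Carnot refrigerator COP_R = T_C/(T_H − T_C), so T_C = COP·T_H/(1 + COP).
With T_H = 318.95 K, T_C = 10 × 318.95/11.00 = 289.95 K.
Converting, 289.95 K = 16.80°C.

16.8 °C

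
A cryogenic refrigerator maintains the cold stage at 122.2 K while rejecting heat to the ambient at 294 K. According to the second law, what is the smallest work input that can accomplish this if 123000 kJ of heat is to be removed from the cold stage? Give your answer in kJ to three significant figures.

173000 kJ

The reservoir spacing is ΔT = 294 − 122.2 = 171.8 K.
The reversible limit is COP_R = T_C/ΔT = 0.7113, so W_min = Q_C/COP = Q_C·ΔT/T_C.
W_min = 123000 × 171.8/122.20 = 172900 kJ.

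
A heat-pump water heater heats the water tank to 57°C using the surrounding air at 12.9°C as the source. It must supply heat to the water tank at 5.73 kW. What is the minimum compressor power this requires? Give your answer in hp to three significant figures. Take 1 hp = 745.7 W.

In absolute terms T_C = 286.05 K and T_H = 330.15 K, so ΔT = 44.10 K.
COP_Carnot = T_H/ΔT = 330.15/44.10 = 7.486.
Ẇ_min = Q̇/COP_Carnot = 5.730/7.486 = 0.7654 kW = 1.026 hp.

1.03 hp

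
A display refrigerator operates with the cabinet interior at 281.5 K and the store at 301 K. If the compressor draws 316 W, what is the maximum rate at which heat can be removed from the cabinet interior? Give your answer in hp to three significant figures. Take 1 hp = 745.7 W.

6.12 hp

The reservoir spacing is ΔT = 301 − 281.5 = 19.50 K.
COP_Carnot = T_C/ΔT = 281.50/19.50 = 14.44.
Q̇_max = COP_Carnot × Ẇ = 14.44 × 316.0 W = 4562 W = 6.117 hp.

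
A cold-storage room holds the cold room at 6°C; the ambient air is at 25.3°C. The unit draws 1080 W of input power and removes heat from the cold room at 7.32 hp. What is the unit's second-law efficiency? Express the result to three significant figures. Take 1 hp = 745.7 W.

Converting, Q̇_C = 7.320 hp = 5459 W, so COP_actual = Q̇_C/Ẇ = 5459/1080 = 5.054.
In absolute terms T_C = 279.15 K and T_H = 298.45 K, so ΔT = 19.30 K.
COP_Carnot = T_C/ΔT = 279.15/19.30 = 14.46.
η_II = COP_actual/COP_Carnot = 5.054/14.46 = 0.3494.

0.349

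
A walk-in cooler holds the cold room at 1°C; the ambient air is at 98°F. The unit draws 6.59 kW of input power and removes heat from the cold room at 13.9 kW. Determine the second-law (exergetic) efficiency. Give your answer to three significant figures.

COP_actual = Q̇_C/Ẇ = 13.90/6.590 = 2.109.
In absolute terms T_C = 274.15 K and T_H = 309.82 K, so ΔT = 35.67 K.
COP_Carnot = T_C/ΔT = 274.15/35.67 = 7.686.
η_II = COP_actual/COP_Carnot = 2.109/7.686 = 0.2744.

0.274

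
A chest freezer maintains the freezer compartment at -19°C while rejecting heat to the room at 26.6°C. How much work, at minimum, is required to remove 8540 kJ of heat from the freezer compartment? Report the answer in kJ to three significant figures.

In absolute terms T_C = 254.15 K and T_H = 299.75 K, so ΔT = 45.60 K.
The reversible limit is COP_R = T_C/ΔT = 5.573, so W_min = Q_C/COP = Q_C·ΔT/T_C.
W_min = 8540 × 45.60/254.15 = 1532 kJ.

1530 kJ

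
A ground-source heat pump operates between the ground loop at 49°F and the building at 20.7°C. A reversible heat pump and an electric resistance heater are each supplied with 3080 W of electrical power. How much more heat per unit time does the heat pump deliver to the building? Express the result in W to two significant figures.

77000 W

In absolute terms T_C = 282.59 K and T_H = 293.85 K, so ΔT = 11.26 K.
COP_Carnot = T_H/ΔT = 293.85/11.26 = 26.11.
The heat pump delivers Q̇_H = COP × Ẇ = 80410 W; the resistance heater delivers Ẇ = 3080 W.
Extra = (COP − 1)·Ẇ = 77330 W.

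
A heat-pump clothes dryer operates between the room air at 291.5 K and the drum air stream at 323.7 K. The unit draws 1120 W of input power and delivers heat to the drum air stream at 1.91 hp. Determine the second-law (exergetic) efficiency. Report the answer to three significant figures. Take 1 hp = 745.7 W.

Converting, Q̇_H = 1.910 hp = 1424 W, so COP_actual = Q̇_H/Ẇ = 1424/1120 = 1.272.
The reservoir spacing is ΔT = 323.7 − 291.5 = 32.20 K.
COP_Carnot = T_H/ΔT = 323.70/32.20 = 10.05.
η_II = COP_actual/COP_Carnot = 1.272/10.05 = 0.1265.

0.127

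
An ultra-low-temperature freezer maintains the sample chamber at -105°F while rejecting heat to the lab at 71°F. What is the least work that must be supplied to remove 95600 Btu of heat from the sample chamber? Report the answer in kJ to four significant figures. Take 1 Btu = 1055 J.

50050 kJ

In absolute terms T_C = 197.04 K and T_H = 294.82 K, so ΔT = 97.78 K.
The reversible limit is COP_R = T_C/ΔT = 2.015, so W_min = Q_C/COP = Q_C·ΔT/T_C.
W_min = 95600 × 97.78/197.04 = 47440 Btu = 50050 kJ.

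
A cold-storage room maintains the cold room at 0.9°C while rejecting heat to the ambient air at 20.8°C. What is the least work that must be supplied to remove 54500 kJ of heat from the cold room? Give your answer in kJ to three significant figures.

In absolute terms T_C = 274.05 K and T_H = 293.95 K, so ΔT = 19.90 K.
The reversible limit is COP_R = T_C/ΔT = 13.77, so W_min = Q_C/COP = Q_C·ΔT/T_C.
W_min = 54500 × 19.90/274.05 = 3957 kJ.

3960 kJ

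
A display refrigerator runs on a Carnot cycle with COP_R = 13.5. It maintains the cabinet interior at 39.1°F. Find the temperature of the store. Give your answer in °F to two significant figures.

76 °F

COP_R = T_C/(T_H − T_C) gives T_H − T_C = T_C/COP.
With T_C = 277.09 K, T_H = 277.09 × (1 + 1/13.5) = 297.62 K.
Converting, 297.62 K = 76.05°F.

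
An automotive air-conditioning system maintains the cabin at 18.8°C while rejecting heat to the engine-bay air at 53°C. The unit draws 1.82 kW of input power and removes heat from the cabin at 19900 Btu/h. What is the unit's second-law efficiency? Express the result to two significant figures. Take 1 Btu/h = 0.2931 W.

0.38

Converting, Q̇_C = 19900 Btu/h = 5.833 kW, so COP_actual = Q̇_C/Ẇ = 5.833/1.820 = 3.205.
In absolute terms T_C = 291.95 K and T_H = 326.15 K, so ΔT = 34.20 K.
COP_Carnot = T_C/ΔT = 291.95/34.20 = 8.537.
η_II = COP_actual/COP_Carnot = 3.205/8.537 = 0.3754.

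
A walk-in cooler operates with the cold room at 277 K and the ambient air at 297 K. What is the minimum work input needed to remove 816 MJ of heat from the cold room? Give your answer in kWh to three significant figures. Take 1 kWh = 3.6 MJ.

16.4 kWh

The reservoir spacing is ΔT = 297 − 277 = 20.00 K.
The reversible limit is COP_R = T_C/ΔT = 13.85, so W_min = Q_C/COP = Q_C·ΔT/T_C.
W_min = 816.0 × 20.00/277.00 = 58.92 MJ = 16.37 kWh.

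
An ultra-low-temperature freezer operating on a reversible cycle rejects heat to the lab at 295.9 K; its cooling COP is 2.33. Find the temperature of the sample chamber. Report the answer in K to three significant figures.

For a Carnot refrigerator COP_R = T_C/(T_H − T_C), so T_C = COP·T_H/(1 + COP).
With T_H = 295.90 K, T_C = 2.33 × 295.90/3.330 = 207.04 K.

207 K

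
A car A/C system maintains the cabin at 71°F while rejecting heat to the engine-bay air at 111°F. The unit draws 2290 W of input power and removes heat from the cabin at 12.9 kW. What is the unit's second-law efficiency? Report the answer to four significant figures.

Converting, Q̇_C = 12.90 kW = 12900 W, so COP_actual = Q̇_C/Ẇ = 12900/2290 = 5.633.
In absolute terms T_C = 294.82 K and T_H = 317.04 K, so ΔT = 22.22 K.
COP_Carnot = T_C/ΔT = 294.82/22.22 = 13.27.
η_II = COP_actual/COP_Carnot = 5.633/13.27 = 0.4246.

0.4246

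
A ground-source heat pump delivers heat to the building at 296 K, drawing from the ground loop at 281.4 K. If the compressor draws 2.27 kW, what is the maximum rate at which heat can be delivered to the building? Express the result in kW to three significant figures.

The reservoir spacing is ΔT = 296 − 281.4 = 14.60 K.
COP_Carnot = T_H/ΔT = 296.00/14.60 = 20.27.
Q̇_max = COP_Carnot × Ẇ = 20.27 × 2.270 kW = 46.02 kW.

46.0 kW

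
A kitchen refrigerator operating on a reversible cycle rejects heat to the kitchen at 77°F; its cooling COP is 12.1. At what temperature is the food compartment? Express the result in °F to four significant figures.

For a Carnot refrigerator COP_R = T_C/(T_H − T_C), so T_C = COP·T_H/(1 + COP).
With T_H = 298.15 K, T_C = 12.1 × 298.15/13.10 = 275.39 K.
Converting, 275.39 K = 36.03°F.

36.03 °F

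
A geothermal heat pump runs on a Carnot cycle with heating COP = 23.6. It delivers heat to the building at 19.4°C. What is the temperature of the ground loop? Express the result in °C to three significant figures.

COP_HP = T_H/(T_H − T_C) gives T_H − T_C = T_H/COP.
With T_H = 292.55 K, T_C = 292.55 × (1 − 1/23.6) = 280.15 K.
Converting, 280.15 K = 7.00°C.

7.00 °C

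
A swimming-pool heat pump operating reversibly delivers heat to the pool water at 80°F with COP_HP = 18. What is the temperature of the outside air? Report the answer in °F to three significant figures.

COP_HP = T_H/(T_H − T_C) gives T_H − T_C = T_H/COP.
With T_H = 299.82 K, T_C = 299.82 × (1 − 1/18) = 283.16 K.
Converting, 283.16 K = 50.02°F.

50.0 °F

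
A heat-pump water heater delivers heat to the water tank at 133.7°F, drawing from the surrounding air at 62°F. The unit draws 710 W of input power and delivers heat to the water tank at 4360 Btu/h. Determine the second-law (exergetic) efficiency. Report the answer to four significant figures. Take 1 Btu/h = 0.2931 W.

Converting, Q̇_H = 4360 Btu/h = 1278 W, so COP_actual = Q̇_H/Ẇ = 1278/710.0 = 1.800.
In absolute terms T_C = 289.82 K and T_H = 329.65 K, so ΔT = 39.83 K.
COP_Carnot = T_H/ΔT = 329.65/39.83 = 8.276.
η_II = COP_actual/COP_Carnot = 1.800/8.276 = 0.2175.

0.2175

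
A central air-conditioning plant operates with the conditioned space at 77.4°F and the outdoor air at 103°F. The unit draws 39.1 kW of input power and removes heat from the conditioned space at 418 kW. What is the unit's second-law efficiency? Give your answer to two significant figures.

0.51

COP_actual = Q̇_C/Ẇ = 418.0/39.10 = 10.69.
In absolute terms T_C = 298.37 K and T_H = 312.59 K, so ΔT = 14.22 K.
COP_Carnot = T_C/ΔT = 298.37/14.22 = 20.98.
η_II = COP_actual/COP_Carnot = 10.69/20.98 = 0.5096.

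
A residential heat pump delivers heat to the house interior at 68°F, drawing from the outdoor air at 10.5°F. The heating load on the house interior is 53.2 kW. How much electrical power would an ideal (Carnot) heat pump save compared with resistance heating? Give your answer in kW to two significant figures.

In absolute terms T_C = 261.21 K and T_H = 293.15 K, so ΔT = 31.94 K.
COP_Carnot = T_H/ΔT = 293.15/31.94 = 9.177.
Resistance heating needs Ẇ_res = Q̇_H = 53.20 kW; the reversible heat pump needs only Ẇ_hp = Q̇_H/COP = 5.797 kW.
Saving = 53.20 − 5.797 = 47.40 kW.

47 kW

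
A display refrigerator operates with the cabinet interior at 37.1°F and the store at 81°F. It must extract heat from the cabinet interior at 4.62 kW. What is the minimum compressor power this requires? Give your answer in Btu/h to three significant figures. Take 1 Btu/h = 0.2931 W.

1390 Btu/h

In absolute terms T_C = 275.98 K and T_H = 300.37 K, so ΔT = 24.39 K.
COP_Carnot = T_C/ΔT = 275.98/24.39 = 11.32.
Ẇ_min = Q̇/COP_Carnot = 4.620/11.32 = 0.4083 kW = 1393 Btu/h.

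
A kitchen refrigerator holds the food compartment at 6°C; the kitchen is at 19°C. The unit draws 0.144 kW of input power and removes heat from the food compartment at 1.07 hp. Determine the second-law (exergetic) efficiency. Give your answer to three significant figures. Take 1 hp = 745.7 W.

Converting, Q̇_C = 1.070 hp = 0.7979 kW, so COP_actual = Q̇_C/Ẇ = 0.7979/0.1440 = 5.541.
In absolute terms T_C = 279.15 K and T_H = 292.15 K, so ΔT = 13.00 K.
COP_Carnot = T_C/ΔT = 279.15/13.00 = 21.47.
η_II = COP_actual/COP_Carnot = 5.541/21.47 = 0.2580.

0.258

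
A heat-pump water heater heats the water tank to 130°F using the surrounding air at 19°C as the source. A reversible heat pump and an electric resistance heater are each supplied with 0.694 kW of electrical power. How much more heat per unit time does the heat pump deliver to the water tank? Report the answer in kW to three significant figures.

In absolute terms T_C = 292.15 K and T_H = 327.59 K, so ΔT = 35.44 K.
COP_Carnot = T_H/ΔT = 327.59/35.44 = 9.242.
The heat pump delivers Q̇_H = COP × Ẇ = 6.414 kW; the resistance heater delivers Ẇ = 0.6940 kW.
Extra = (COP − 1)·Ẇ = 5.720 kW.

5.72 kW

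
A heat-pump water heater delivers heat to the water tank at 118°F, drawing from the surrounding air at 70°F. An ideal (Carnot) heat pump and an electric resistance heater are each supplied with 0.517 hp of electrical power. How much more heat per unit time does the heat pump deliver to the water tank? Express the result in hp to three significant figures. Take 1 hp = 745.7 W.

In absolute terms T_C = 294.26 K and T_H = 320.93 K, so ΔT = 26.67 K.
COP_Carnot = T_H/ΔT = 320.93/26.67 = 12.03.
The heat pump delivers Q̇_H = COP × Ẇ = 6.222 hp; the resistance heater delivers Ẇ = 0.5170 hp.
Extra = (COP − 1)·Ẇ = 5.705 hp.

5.70 hp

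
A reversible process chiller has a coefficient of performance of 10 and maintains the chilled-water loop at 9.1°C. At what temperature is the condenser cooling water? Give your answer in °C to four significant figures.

COP_R = T_C/(T_H − T_C) gives T_H − T_C = T_C/COP.
With T_C = 282.25 K, T_H = 282.25 × (1 + 1/10) = 310.48 K.
Converting, 310.48 K = 37.33°C.

37.33 °C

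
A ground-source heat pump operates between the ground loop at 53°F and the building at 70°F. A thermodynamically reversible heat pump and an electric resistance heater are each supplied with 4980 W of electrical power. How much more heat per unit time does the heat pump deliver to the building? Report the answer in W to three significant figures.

150000 W

In absolute terms T_C = 284.82 K and T_H = 294.26 K, so ΔT = 9.444 K.
COP_Carnot = T_H/ΔT = 294.26/9.444 = 31.16.
The heat pump delivers Q̇_H = COP × Ẇ = 155200 W; the resistance heater delivers Ẇ = 4980 W.
Extra = (COP − 1)·Ẇ = 150200 W.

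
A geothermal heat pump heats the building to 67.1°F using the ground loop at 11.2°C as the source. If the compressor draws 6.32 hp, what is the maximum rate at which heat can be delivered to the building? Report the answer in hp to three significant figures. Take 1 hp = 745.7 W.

223 hp

In absolute terms T_C = 284.35 K and T_H = 292.65 K, so ΔT = 8.300 K.
COP_Carnot = T_H/ΔT = 292.65/8.300 = 35.26.
Q̇_max = COP_Carnot × Ẇ = 35.26 × 6.320 hp = 222.8 hp.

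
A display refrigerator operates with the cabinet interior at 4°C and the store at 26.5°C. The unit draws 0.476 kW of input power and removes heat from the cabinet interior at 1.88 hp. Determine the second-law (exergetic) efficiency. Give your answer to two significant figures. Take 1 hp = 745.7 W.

0.24

Converting, Q̇_C = 1.880 hp = 1.402 kW, so COP_actual = Q̇_C/Ẇ = 1.402/0.4760 = 2.945.
In absolute terms T_C = 277.15 K and T_H = 299.65 K, so ΔT = 22.50 K.
COP_Carnot = T_C/ΔT = 277.15/22.50 = 12.32.
η_II = COP_actual/COP_Carnot = 2.945/12.32 = 0.2391.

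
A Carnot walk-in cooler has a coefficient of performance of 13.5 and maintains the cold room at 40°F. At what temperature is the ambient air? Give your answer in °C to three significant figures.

25.0 °C

COP_R = T_C/(T_H − T_C) gives T_H − T_C = T_C/COP.
With T_C = 277.59 K, T_H = 277.59 × (1 + 1/13.5) = 298.16 K.
Converting, 298.16 K = 25.01°C.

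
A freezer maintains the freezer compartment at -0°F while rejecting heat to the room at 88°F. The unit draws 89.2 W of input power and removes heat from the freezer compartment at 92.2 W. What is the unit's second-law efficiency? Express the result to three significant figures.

0.198

COP_actual = Q̇_C/Ẇ = 92.20/89.20 = 1.034.
In absolute terms T_C = 255.37 K and T_H = 304.26 K, so ΔT = 48.89 K.
COP_Carnot = T_C/ΔT = 255.37/48.89 = 5.224.
η_II = COP_actual/COP_Carnot = 1.034/5.224 = 0.1979.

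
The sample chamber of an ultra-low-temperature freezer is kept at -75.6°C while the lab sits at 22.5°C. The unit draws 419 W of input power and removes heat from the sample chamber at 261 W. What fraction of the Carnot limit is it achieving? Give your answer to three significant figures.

0.309

COP_actual = Q̇_C/Ẇ = 261.0/419.0 = 0.6229.
In absolute terms T_C = 197.55 K and T_H = 295.65 K, so ΔT = 98.10 K.
COP_Carnot = T_C/ΔT = 197.55/98.10 = 2.014.
η_II = COP_actual/COP_Carnot = 0.6229/2.014 = 0.3093.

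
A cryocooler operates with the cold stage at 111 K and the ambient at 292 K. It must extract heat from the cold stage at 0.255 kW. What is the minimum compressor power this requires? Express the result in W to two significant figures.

420 W

The reservoir spacing is ΔT = 292 − 111 = 181.0 K.
COP_Carnot = T_C/ΔT = 111.00/181.0 = 0.6133.
Ẇ_min = Q̇/COP_Carnot = 0.2550/0.6133 = 0.4158 kW = 415.8 W.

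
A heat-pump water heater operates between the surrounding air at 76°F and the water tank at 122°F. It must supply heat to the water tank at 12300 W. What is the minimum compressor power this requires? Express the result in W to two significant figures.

In absolute terms T_C = 297.59 K and T_H = 323.15 K, so ΔT = 25.56 K.
COP_Carnot = T_H/ΔT = 323.15/25.56 = 12.65.
Ẇ_min = Q̇/COP_Carnot = 12300/12.65 = 972.7 W.

970 W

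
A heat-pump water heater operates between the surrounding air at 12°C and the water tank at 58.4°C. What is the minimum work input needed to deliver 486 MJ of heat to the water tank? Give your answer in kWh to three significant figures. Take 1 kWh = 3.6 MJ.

18.9 kWh

In absolute terms T_C = 285.15 K and T_H = 331.55 K, so ΔT = 46.40 K.
The reversible limit is COP_HP = T_H/ΔT = 7.145, so W_min = Q_H/COP = Q_H·ΔT/T_H.
W_min = 486.0 × 46.40/331.55 = 68.02 MJ = 18.89 kWh.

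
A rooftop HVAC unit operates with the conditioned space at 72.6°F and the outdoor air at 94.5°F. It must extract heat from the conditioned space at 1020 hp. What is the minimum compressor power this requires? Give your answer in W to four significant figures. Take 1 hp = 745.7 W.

31300 W

In absolute terms T_C = 295.71 K and T_H = 307.87 K, so ΔT = 12.17 K.
COP_Carnot = T_C/ΔT = 295.71/12.17 = 24.30.
Ẇ_min = Q̇/COP_Carnot = 1020/24.30 = 41.97 hp = 31300 W.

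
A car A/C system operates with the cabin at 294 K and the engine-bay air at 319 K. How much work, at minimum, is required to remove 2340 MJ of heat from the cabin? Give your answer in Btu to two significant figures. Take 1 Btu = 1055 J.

The reservoir spacing is ΔT = 319 − 294 = 25.00 K.
The reversible limit is COP_R = T_C/ΔT = 11.76, so W_min = Q_C/COP = Q_C·ΔT/T_C.
W_min = 2340 × 25.00/294.00 = 199.0 MJ = 188600 Btu.

190000 Btu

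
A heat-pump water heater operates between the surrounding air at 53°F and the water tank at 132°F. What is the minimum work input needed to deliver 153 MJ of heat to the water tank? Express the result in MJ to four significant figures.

In absolute terms T_C = 284.82 K and T_H = 328.71 K, so ΔT = 43.89 K.
The reversible limit is COP_HP = T_H/ΔT = 7.489, so W_min = Q_H/COP = Q_H·ΔT/T_H.
W_min = 153.0 × 43.89/328.71 = 20.43 MJ.

20.43 MJ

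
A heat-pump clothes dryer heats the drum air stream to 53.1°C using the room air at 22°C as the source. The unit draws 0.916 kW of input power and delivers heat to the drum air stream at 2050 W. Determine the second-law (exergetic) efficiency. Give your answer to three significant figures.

Converting, Q̇_H = 2050 W = 2.050 kW, so COP_actual = Q̇_H/Ẇ = 2.050/0.9160 = 2.238.
In absolute terms T_C = 295.15 K and T_H = 326.25 K, so ΔT = 31.10 K.
COP_Carnot = T_H/ΔT = 326.25/31.10 = 10.49.
η_II = COP_actual/COP_Carnot = 2.238/10.49 = 0.2133.

0.213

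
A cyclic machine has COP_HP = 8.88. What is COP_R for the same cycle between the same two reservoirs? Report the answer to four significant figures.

Since Q_H = Q_C + W for any cycle, COP_R = Q_C/W = Q_H/W − 1.
COP_R = 8.88 − 1 = 7.88.

7.880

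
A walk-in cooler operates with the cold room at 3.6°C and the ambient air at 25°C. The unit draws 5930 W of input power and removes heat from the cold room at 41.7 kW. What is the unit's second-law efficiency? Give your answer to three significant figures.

Converting, Q̇_C = 41.70 kW = 41700 W, so COP_actual = Q̇_C/Ẇ = 41700/5930 = 7.032.
In absolute terms T_C = 276.75 K and T_H = 298.15 K, so ΔT = 21.40 K.
COP_Carnot = T_C/ΔT = 276.75/21.40 = 12.93.
η_II = COP_actual/COP_Carnot = 7.032/12.93 = 0.5438.

0.544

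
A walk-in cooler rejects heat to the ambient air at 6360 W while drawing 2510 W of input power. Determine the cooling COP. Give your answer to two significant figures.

The first law gives Q̇_H = Q̇_C + Ẇ, so the three rates are Q̇_C = 3850, Q̇_H = 6360, Ẇ = 2510 W.
COP_R = Q̇_C/Ẇ = 3850/2510 = 1.534.

1.5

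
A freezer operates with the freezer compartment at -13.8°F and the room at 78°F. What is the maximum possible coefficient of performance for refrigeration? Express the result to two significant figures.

4.9

In absolute terms T_C = 247.71 K and T_H = 298.71 K, so ΔT = 51.00 K.
For a reversible cycle, COP_Carnot = T_C/ΔT = 247.71/51.00 = 4.857.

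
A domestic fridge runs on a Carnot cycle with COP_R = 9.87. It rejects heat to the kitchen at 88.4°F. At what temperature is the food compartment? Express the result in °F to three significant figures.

38.0 °F

For a Carnot refrigerator COP_R = T_C/(T_H − T_C), so T_C = COP·T_H/(1 + COP).
With T_H = 304.48 K, T_C = 9.87 × 304.48/10.87 = 276.47 K.
Converting, 276.47 K = 37.98°F.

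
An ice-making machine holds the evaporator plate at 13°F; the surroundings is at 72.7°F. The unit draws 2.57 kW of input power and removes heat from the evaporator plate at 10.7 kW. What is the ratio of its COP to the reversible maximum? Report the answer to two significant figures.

COP_actual = Q̇_C/Ẇ = 10.70/2.570 = 4.163.
In absolute terms T_C = 262.59 K and T_H = 295.76 K, so ΔT = 33.17 K.
COP_Carnot = T_C/ΔT = 262.59/33.17 = 7.917.
η_II = COP_actual/COP_Carnot = 4.163/7.917 = 0.5259.

0.53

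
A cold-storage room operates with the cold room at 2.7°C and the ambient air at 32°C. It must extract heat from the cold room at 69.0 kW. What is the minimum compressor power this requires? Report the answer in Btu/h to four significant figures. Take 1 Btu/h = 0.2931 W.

25010 Btu/h

In absolute terms T_C = 275.85 K and T_H = 305.15 K, so ΔT = 29.30 K.
COP_Carnot = T_C/ΔT = 275.85/29.30 = 9.415.
Ẇ_min = Q̇/COP_Carnot = 69.00/9.415 = 7.329 kW = 25010 Btu/h.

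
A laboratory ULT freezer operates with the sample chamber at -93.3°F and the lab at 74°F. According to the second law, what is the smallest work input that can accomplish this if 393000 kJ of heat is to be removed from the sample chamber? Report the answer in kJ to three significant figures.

179000 kJ

In absolute terms T_C = 203.54 K and T_H = 296.48 K, so ΔT = 92.94 K.
The reversible limit is COP_R = T_C/ΔT = 2.190, so W_min = Q_C/COP = Q_C·ΔT/T_C.
W_min = 393000 × 92.94/203.54 = 179500 kJ.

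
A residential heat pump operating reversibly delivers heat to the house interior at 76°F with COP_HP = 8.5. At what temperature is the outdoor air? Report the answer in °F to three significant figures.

COP_HP = T_H/(T_H − T_C) gives T_H − T_C = T_H/COP.
With T_H = 297.59 K, T_C = 297.59 × (1 − 1/8.5) = 262.58 K.
Converting, 262.58 K = 12.98°F.

13.0 °F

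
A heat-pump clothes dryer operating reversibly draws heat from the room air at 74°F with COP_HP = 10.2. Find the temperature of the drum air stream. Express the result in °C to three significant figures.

55.6 °C

COP_HP = T_H/(T_H − T_C) rearranges to T_H = COP·T_C/(COP − 1).
With T_C = 296.48 K, T_H = 10.2 × 296.48/9.200 = 328.71 K.
Converting, 328.71 K = 55.56°C.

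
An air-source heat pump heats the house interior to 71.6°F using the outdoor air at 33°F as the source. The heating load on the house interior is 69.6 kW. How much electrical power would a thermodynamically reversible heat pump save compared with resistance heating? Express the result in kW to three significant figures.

64.5 kW

In absolute terms T_C = 273.71 K and T_H = 295.15 K, so ΔT = 21.44 K.
COP_Carnot = T_H/ΔT = 295.15/21.44 = 13.76.
Resistance heating needs Ẇ_res = Q̇_H = 69.60 kW; the reversible heat pump needs only Ẇ_hp = Q̇_H/COP = 5.057 kW.
Saving = 69.60 − 5.057 = 64.54 kW.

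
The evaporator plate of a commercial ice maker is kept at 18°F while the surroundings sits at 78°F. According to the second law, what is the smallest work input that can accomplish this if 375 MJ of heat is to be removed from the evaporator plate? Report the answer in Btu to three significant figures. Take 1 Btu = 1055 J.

In absolute terms T_C = 265.37 K and T_H = 298.71 K, so ΔT = 33.33 K.
The reversible limit is COP_R = T_C/ΔT = 7.961, so W_min = Q_C/COP = Q_C·ΔT/T_C.
W_min = 375.0 × 33.33/265.37 = 47.10 MJ = 44650 Btu.

44600 Btu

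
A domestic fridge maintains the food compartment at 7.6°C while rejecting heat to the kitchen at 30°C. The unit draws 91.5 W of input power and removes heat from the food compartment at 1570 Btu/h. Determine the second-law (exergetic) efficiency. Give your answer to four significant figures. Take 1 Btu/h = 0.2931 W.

0.4013

Converting, Q̇_C = 1570 Btu/h = 460.2 W, so COP_actual = Q̇_C/Ẇ = 460.2/91.50 = 5.029.
In absolute terms T_C = 280.75 K and T_H = 303.15 K, so ΔT = 22.40 K.
COP_Carnot = T_C/ΔT = 280.75/22.40 = 12.53.
η_II = COP_actual/COP_Carnot = 5.029/12.53 = 0.4013.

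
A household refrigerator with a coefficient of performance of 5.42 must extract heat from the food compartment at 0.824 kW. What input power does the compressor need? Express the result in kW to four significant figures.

0.1520 kW

Ẇ = Q̇_C/COP = 0.8240/5.42 = 0.1520 kW.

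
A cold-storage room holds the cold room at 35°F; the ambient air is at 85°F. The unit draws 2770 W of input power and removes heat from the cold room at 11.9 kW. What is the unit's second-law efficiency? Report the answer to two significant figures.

Converting, Q̇_C = 11.90 kW = 11900 W, so COP_actual = Q̇_C/Ẇ = 11900/2770 = 4.296.
In absolute terms T_C = 274.82 K and T_H = 302.59 K, so ΔT = 27.78 K.
COP_Carnot = T_C/ΔT = 274.82/27.78 = 9.893.
η_II = COP_actual/COP_Carnot = 4.296/9.893 = 0.4342.

0.43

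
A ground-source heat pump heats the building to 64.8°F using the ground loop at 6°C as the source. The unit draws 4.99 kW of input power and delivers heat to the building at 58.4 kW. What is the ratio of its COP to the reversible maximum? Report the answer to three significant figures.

0.491

COP_actual = Q̇_H/Ẇ = 58.40/4.990 = 11.70.
In absolute terms T_C = 279.15 K and T_H = 291.37 K, so ΔT = 12.22 K.
COP_Carnot = T_H/ΔT = 291.37/12.22 = 23.84.
η_II = COP_actual/COP_Carnot = 11.70/23.84 = 0.4909.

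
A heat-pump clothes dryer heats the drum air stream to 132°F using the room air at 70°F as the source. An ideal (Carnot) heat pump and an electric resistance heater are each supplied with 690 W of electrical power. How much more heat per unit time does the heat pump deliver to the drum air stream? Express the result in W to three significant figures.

In absolute terms T_C = 294.26 K and T_H = 328.71 K, so ΔT = 34.44 K.
COP_Carnot = T_H/ΔT = 328.71/34.44 = 9.543.
The heat pump delivers Q̇_H = COP × Ẇ = 6585 W; the resistance heater delivers Ẇ = 690.0 W.
Extra = (COP − 1)·Ẇ = 5895 W.

5890 W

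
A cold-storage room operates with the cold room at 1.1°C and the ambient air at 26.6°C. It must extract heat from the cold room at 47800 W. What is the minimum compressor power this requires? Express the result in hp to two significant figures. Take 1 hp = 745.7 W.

In absolute terms T_C = 274.25 K and T_H = 299.75 K, so ΔT = 25.50 K.
COP_Carnot = T_C/ΔT = 274.25/25.50 = 10.75.
Ẇ_min = Q̇/COP_Carnot = 47800/10.75 = 4444 W = 5.960 hp.

6.0 hp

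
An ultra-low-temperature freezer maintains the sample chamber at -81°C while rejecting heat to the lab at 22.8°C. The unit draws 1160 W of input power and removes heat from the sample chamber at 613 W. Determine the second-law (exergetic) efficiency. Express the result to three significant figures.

COP_actual = Q̇_C/Ẇ = 613.0/1160 = 0.5284.
In absolute terms T_C = 192.15 K and T_H = 295.95 K, so ΔT = 103.8 K.
COP_Carnot = T_C/ΔT = 192.15/103.8 = 1.851.
η_II = COP_actual/COP_Carnot = 0.5284/1.851 = 0.2855.

0.285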